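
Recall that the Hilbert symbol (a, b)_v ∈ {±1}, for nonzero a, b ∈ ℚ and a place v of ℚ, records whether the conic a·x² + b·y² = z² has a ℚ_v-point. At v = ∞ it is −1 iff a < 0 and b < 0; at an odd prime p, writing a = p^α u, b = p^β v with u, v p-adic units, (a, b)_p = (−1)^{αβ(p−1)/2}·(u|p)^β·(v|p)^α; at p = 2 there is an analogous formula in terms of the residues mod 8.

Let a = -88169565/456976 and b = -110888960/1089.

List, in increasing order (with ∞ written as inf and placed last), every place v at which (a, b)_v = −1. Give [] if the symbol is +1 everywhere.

Mod squares: a ≡ -165, b ≡ -2210. Check v ∈ {∞, 2, 3, 5, 7, 11, 13, 17, 43}.
v=17: a=17^2·(≡3), b=17^1·(≡3) mod 17; (3|17)=-1, (3|17)=-1; (−1)^{2·1·8}·(-1)^1·(-1)^2 = -1.
v=3: a=3^1·(≡2), b=3^-2·(≡1) mod 3; (2|3)=-1, (1|3)=+1; (−1)^{1·-2·1}·(-1)^-2·(+1)^1 = +1.
v=13: a=13^-4·(≡12), b=13^1·(≡3) mod 13; (12|13)=+1, (3|13)=+1; (−1)^{-4·1·6}·(+1)^1·(+1)^-4 = +1.
v=5: a=5^1·(≡2), b=5^1·(≡2) mod 5; (2|5)=-1, (2|5)=-1; (−1)^{1·1·2}·(-1)^1·(-1)^1 = +1.
v=∞: -165 < 0 and -2210 < 0  ⇒  (a,b)_∞ = -1.
v=43: a=43^2·(≡3), b=43^0·(≡3) mod 43; (3|43)=-1, (3|43)=-1; (−1)^{2·0·21}·(-1)^0·(-1)^2 = +1.
v=7: a=7^0·(≡3), b=7^2·(≡1) mod 7; (3|7)=-1, (1|7)=+1; (−1)^{0·2·3}·(-1)^2·(+1)^0 = +1.
v=2: v_2(a)=-4, v_2(b)=11; units ≡ 3, 7 (mod 8); ε·ε+αω+βω = 1·1+-4·0+11·1 ≡ 0  ⇒  (a,b)_2 = +1.
v=11: a=11^1·(≡7), b=11^-2·(≡3) mod 11; (7|11)=-1, (3|11)=+1; (−1)^{1·-2·5}·(-1)^-2·(+1)^1 = +1.
|Ram(-165, -2210)| = 2, even; anisotropic at {17, ∞}.

[17, inf]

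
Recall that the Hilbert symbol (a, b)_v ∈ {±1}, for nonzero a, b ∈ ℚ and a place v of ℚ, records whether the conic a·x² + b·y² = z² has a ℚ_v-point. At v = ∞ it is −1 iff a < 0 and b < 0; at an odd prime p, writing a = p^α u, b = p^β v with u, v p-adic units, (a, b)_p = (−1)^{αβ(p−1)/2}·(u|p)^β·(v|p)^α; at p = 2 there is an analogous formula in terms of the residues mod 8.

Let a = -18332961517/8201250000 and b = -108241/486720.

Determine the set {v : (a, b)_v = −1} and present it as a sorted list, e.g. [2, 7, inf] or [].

[2, 5, 13, inf]

(a, b) ≡ (-65, -5) mod (ℚ^×)²; places V = {2, 3, 5, 7, 13, 17, 47, ∞}.
(a,b)_3: α=-8, u≡1; β=-2, v≡1 (mod 3); (1|3)=+1, (1|3)=+1; sign (−1)^0·+1^-2·+1^-8 = +1.
(a,b)_17: α=2, u≡14; β=0, v≡10 (mod 17); (14|17)=-1, (10|17)=-1; sign (−1)^0·-1^0·-1^2 = +1.
(a,b)_5: α=-7, u≡3; β=-1, v≡1 (mod 5); (3|5)=-1, (1|5)=+1; sign (−1)^0·-1^-1·+1^-7 = -1.
(a,b)_13: α=1, u≡11; β=-2, v≡7 (mod 13); (11|13)=-1, (7|13)=-1; sign (−1)^0·-1^-2·-1^1 = -1.
(a,b)_2: α=-4, β=-6; u≡7, v≡3 (mod 8); ε(u)ε(v)=1·1, αω(v)=-4·1, βω(u)=-6·0; sum ≡ 1  ⇒  -1.
(a,b)_47: α=4, u≡13; β=2, v≡8 (mod 47); (13|47)=-1, (8|47)=+1; sign (−1)^0·-1^2·+1^4 = +1.
(a,b)_∞: sgn(-65)=−, sgn(-5)=−, so -1.
(a,b)_7: α=0, u≡3; β=2, v≡1 (mod 7); (3|7)=-1, (1|7)=+1; sign (−1)^0·-1^2·+1^0 = +1.
Ram(-65, -5) = {2, 5, 13, ∞}; no ℚ_2-point on the conic.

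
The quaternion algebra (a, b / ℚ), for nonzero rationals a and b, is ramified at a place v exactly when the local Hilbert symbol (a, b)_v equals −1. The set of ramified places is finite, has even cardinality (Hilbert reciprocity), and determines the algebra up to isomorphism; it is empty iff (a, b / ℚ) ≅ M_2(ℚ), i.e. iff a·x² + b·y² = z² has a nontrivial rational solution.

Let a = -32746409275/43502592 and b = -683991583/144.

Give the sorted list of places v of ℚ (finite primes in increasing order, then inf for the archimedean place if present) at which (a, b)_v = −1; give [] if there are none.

[3, 17, 19, 37, 43, inf]

Mod squares: a ≡ -57, b ≡ -5652823. Check v ∈ {∞, 2, 3, 5, 7, 11, 17, 19, 23, 37, 43}.
v=2: v_2(a)=-10, v_2(b)=-4; units ≡ 7, 1 (mod 8); ε·ε+αω+βω = 1·0+-10·0+-4·0 ≡ 0  ⇒  (a,b)_2 = +1.
v=17: a=17^-2·(≡10), b=17^1·(≡13) mod 17; (10|17)=-1, (13|17)=+1; (−1)^{-2·1·8}·(-1)^1·(+1)^-2 = -1.
v=3: a=3^-1·(≡2), b=3^-2·(≡2) mod 3; (2|3)=-1, (2|3)=-1; (−1)^{-1·-2·1}·(-1)^-2·(-1)^-1 = -1.
v=37: a=37^0·(≡13), b=37^1·(≡15) mod 37; (13|37)=-1, (15|37)=-1; (−1)^{0·1·18}·(-1)^1·(-1)^0 = -1.
v=23: a=23^2·(≡1), b=23^0·(≡2) mod 23; (1|23)=+1, (2|23)=+1; (−1)^{2·0·11}·(+1)^0·(+1)^2 = +1.
v=19: a=19^5·(≡9), b=19^1·(≡6) mod 19; (9|19)=+1, (6|19)=+1; (−1)^{5·1·9}·(+1)^1·(+1)^5 = -1.
v=11: a=11^0·(≡3), b=11^3·(≡5) mod 11; (3|11)=+1, (5|11)=+1; (−1)^{0·3·5}·(+1)^3·(+1)^0 = +1.
v=∞: -57 < 0 and -5652823 < 0  ⇒  (a,b)_∞ = -1.
v=43: a=43^0·(≡39), b=43^1·(≡34) mod 43; (39|43)=-1, (34|43)=-1; (−1)^{0·1·21}·(-1)^1·(-1)^0 = -1.
v=5: a=5^2·(≡2), b=5^0·(≡3) mod 5; (2|5)=-1, (3|5)=-1; (−1)^{2·0·2}·(-1)^0·(-1)^2 = +1.
v=7: a=7^-2·(≡3), b=7^0·(≡3) mod 7; (3|7)=-1, (3|7)=-1; (−1)^{-2·0·3}·(-1)^0·(-1)^-2 = +1.
Ram(-57, -5652823) = {3, 17, 19, 37, 43, ∞}; no ℚ_3-point on the conic.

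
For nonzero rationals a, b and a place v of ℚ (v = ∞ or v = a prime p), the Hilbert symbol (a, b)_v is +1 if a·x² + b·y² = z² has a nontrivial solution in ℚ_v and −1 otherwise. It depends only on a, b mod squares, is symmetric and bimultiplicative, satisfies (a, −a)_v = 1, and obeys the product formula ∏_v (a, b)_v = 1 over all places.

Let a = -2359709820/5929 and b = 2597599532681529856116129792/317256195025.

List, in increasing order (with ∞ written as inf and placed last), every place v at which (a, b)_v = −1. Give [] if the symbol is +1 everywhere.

Mod squares: a ≡ -255, b ≡ 13. Check v ∈ {∞, 2, 3, 5, 7, 11, 13, 17, 19}.
v=13: a=13^4·(≡8), b=13^11·(≡3) mod 13; (8|13)=-1, (3|13)=+1; (−1)^{4·11·6}·(-1)^11·(+1)^4 = -1.
v=19: a=19^0·(≡6), b=19^-2·(≡15) mod 19; (6|19)=+1, (15|19)=-1; (−1)^{0·-2·9}·(+1)^-2·(-1)^0 = +1.
v=17: a=17^1·(≡8), b=17^2·(≡13) mod 17; (8|17)=+1, (13|17)=+1; (−1)^{1·2·8}·(+1)^2·(+1)^1 = +1.
v=11: a=11^-2·(≡1), b=11^-4·(≡6) mod 11; (1|11)=+1, (6|11)=-1; (−1)^{-2·-4·5}·(+1)^-4·(-1)^-2 = +1.
v=5: a=5^1·(≡4), b=5^-2·(≡2) mod 5; (4|5)=+1, (2|5)=-1; (−1)^{1·-2·2}·(+1)^-2·(-1)^1 = -1.
v=2: v_2(a)=2, v_2(b)=20; units ≡ 1, 5 (mod 8); ε·ε+αω+βω = 0·0+2·1+20·0 ≡ 0  ⇒  (a,b)_2 = +1.
v=3: a=3^5·(≡2), b=3^14·(≡1) mod 3; (2|3)=-1, (1|3)=+1; (−1)^{5·14·1}·(-1)^14·(+1)^5 = +1.
v=7: a=7^-2·(≡4), b=7^-4·(≡5) mod 7; (4|7)=+1, (5|7)=-1; (−1)^{-2·-4·3}·(+1)^-4·(-1)^-2 = +1.
v=∞: -255 < 0 and 13 > 0  ⇒  (a,b)_∞ = +1.
Ram(-255, 13) = {5, 13}; no ℚ_5-point on the conic.

[5, 13]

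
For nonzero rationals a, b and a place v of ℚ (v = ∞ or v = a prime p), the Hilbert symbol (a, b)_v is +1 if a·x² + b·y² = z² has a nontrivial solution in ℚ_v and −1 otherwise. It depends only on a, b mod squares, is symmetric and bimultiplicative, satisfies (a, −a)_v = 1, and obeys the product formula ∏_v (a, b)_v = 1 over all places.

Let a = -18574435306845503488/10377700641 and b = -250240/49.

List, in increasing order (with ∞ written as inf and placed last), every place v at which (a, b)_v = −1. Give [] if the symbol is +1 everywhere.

Mod squares: a ≡ -442, b ≡ -3910. Check v ∈ {∞, 2, 3, 5, 7, 11, 13, 17, 23}.
v=2: v_2(a)=39, v_2(b)=7; units ≡ 3, 5 (mod 8); ε·ε+αω+βω = 1·0+39·1+7·1 ≡ 0  ⇒  (a,b)_2 = +1.
v=3: a=3^-6·(≡2), b=3^0·(≡2) mod 3; (2|3)=-1, (2|3)=-1; (−1)^{-6·0·1}·(-1)^0·(-1)^-6 = +1.
v=17: a=17^3·(≡15), b=17^1·(≡16) mod 17; (15|17)=+1, (16|17)=+1; (−1)^{3·1·8}·(+1)^1·(+1)^3 = +1.
v=∞: -442 < 0 and -3910 < 0  ⇒  (a,b)_∞ = -1.
v=7: a=7^-6·(≡5), b=7^-2·(≡3) mod 7; (5|7)=-1, (3|7)=-1; (−1)^{-6·-2·3}·(-1)^-2·(-1)^-6 = +1.
v=13: a=13^1·(≡8), b=13^0·(≡1) mod 13; (8|13)=-1, (1|13)=+1; (−1)^{1·0·6}·(-1)^0·(+1)^1 = +1.
v=5: a=5^0·(≡2), b=5^1·(≡3) mod 5; (2|5)=-1, (3|5)=-1; (−1)^{0·1·2}·(-1)^1·(-1)^0 = -1.
v=23: a=23^2·(≡8), b=23^1·(≡15) mod 23; (8|23)=+1, (15|23)=-1; (−1)^{2·1·11}·(+1)^1·(-1)^2 = +1.
v=11: a=11^-2·(≡4), b=11^0·(≡2) mod 11; (4|11)=+1, (2|11)=-1; (−1)^{-2·0·5}·(+1)^0·(-1)^-2 = +1.
(-442, -3910 / ℚ) ramifies at {5, ∞}: a division algebra.

[5, inf]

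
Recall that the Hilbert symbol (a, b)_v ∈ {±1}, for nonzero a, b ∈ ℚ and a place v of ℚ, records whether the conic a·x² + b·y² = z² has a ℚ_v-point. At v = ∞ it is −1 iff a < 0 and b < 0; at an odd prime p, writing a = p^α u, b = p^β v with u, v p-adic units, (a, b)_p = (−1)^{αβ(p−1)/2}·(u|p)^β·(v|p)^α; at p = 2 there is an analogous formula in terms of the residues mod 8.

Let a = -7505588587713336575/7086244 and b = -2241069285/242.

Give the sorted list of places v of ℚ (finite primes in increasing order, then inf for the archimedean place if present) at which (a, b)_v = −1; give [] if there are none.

[5, 7, 19, inf]

Mod squares: a ≡ -23, b ≡ -91770. Check v ∈ {∞, 2, 3, 5, 7, 11, 13, 17, 19, 23}.
v=19: a=19^2·(≡10), b=19^1·(≡12) mod 19; (10|19)=-1, (12|19)=-1; (−1)^{2·1·9}·(-1)^1·(-1)^2 = -1.
v=3: a=3^0·(≡1), b=3^1·(≡1) mod 3; (1|3)=+1, (1|3)=+1; (−1)^{0·1·1}·(+1)^1·(+1)^0 = +1.
v=2: v_2(a)=-2, v_2(b)=-1; units ≡ 1, 3 (mod 8); ε·ε+αω+βω = 0·1+-2·1+-1·0 ≡ 0  ⇒  (a,b)_2 = +1.
v=5: a=5^2·(≡3), b=5^1·(≡4) mod 5; (3|5)=-1, (4|5)=+1; (−1)^{2·1·2}·(-1)^1·(+1)^2 = -1.
v=11: a=11^-6·(≡10), b=11^-2·(≡9) mod 11; (10|11)=-1, (9|11)=+1; (−1)^{-6·-2·5}·(-1)^-2·(+1)^-6 = +1.
v=7: a=7^2·(≡6), b=7^1·(≡2) mod 7; (6|7)=-1, (2|7)=+1; (−1)^{2·1·3}·(-1)^1·(+1)^2 = -1.
v=17: a=17^2·(≡10), b=17^2·(≡9) mod 17; (10|17)=-1, (9|17)=+1; (−1)^{2·2·8}·(-1)^2·(+1)^2 = +1.
v=23: a=23^3·(≡22), b=23^1·(≡6) mod 23; (22|23)=-1, (6|23)=+1; (−1)^{3·1·11}·(-1)^1·(+1)^3 = +1.
v=13: a=13^6·(≡10), b=13^2·(≡10) mod 13; (10|13)=+1, (10|13)=+1; (−1)^{6·2·6}·(+1)^2·(+1)^6 = +1.
v=∞: -23 < 0 and -91770 < 0  ⇒  (a,b)_∞ = -1.
Ram(-23, -91770) = {5, 7, 19, ∞}; no ℚ_5-point on the conic.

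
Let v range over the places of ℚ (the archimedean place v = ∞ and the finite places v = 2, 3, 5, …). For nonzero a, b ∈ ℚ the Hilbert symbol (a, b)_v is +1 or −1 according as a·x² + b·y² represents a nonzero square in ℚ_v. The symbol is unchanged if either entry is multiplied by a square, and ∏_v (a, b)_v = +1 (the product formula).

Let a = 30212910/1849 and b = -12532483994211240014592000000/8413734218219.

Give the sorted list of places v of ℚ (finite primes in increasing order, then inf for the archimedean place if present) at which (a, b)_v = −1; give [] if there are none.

(a, b) ≡ (68510, -4295577) mod (ℚ^×)²; places V = {2, 3, 5, 7, 11, 13, 17, 19, 31, 43, ∞}.
(a,b)_3: α=2, u≡2; β=9, v≡2 (mod 3); (2|3)=-1, (2|3)=-1; sign (−1)^0·-1^9·-1^2 = -1.
(a,b)_13: α=1, u≡7; β=3, v≡5 (mod 13); (7|13)=-1, (5|13)=-1; sign (−1)^0·-1^3·-1^1 = +1.
(a,b)_11: α=0, u≡2; β=-3, v≡1 (mod 11); (2|11)=-1, (1|11)=+1; sign (−1)^0·-1^-3·+1^0 = -1.
(a,b)_2: α=1, β=14; u≡7, v≡7 (mod 8); ε(u)ε(v)=1·1, αω(v)=1·0, βω(u)=14·0; sum ≡ 1  ⇒  -1.
(a,b)_∞: sgn(68510)=+, sgn(-4295577)=−, so +1.
(a,b)_31: α=1, u≡14; β=3, v≡21 (mod 31); (14|31)=+1, (21|31)=-1; sign (−1)^1·+1^3·-1^1 = +1.
(a,b)_19: α=0, u≡10; β=1, v≡11 (mod 19); (10|19)=-1, (11|19)=+1; sign (−1)^0·-1^1·+1^0 = -1.
(a,b)_43: α=-2, u≡35; β=-6, v≡32 (mod 43); (35|43)=+1, (32|43)=-1; sign (−1)^0·+1^-6·-1^-2 = +1.
(a,b)_17: α=1, u≡13; β=1, v≡14 (mod 17); (13|17)=+1, (14|17)=-1; sign (−1)^0·+1^1·-1^1 = -1.
(a,b)_7: α=2, u≡2; β=6, v≡4 (mod 7); (2|7)=+1, (4|7)=+1; sign (−1)^0·+1^6·+1^2 = +1.
(a,b)_5: α=1, u≡3; β=6, v≡3 (mod 5); (3|5)=-1, (3|5)=-1; sign (−1)^0·-1^6·-1^1 = -1.
(68510, -4295577 / ℚ) ramifies at {2, 3, 5, 11, 17, 19}: a division algebra.

[2, 3, 5, 11, 17, 19]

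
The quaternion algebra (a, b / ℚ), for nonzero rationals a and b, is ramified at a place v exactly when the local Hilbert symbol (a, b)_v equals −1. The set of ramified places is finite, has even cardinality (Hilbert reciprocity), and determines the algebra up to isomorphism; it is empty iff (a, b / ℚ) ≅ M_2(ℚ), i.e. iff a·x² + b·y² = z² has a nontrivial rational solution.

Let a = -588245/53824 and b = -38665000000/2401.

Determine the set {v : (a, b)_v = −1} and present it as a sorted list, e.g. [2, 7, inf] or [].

Mod squares: a ≡ -5, b ≡ -38665. Check v ∈ {∞, 2, 5, 7, 11, 19, 29, 37}.
v=11: a=11^0·(≡2), b=11^1·(≡9) mod 11; (2|11)=-1, (9|11)=+1; (−1)^{0·1·5}·(-1)^1·(+1)^0 = -1.
v=29: a=29^-2·(≡13), b=29^0·(≡10) mod 29; (13|29)=+1, (10|29)=-1; (−1)^{-2·0·14}·(+1)^0·(-1)^-2 = +1.
v=37: a=37^0·(≡32), b=37^1·(≡30) mod 37; (32|37)=-1, (30|37)=+1; (−1)^{0·1·18}·(-1)^1·(+1)^0 = -1.
v=19: a=19^0·(≡8), b=19^1·(≡5) mod 19; (8|19)=-1, (5|19)=+1; (−1)^{0·1·9}·(-1)^1·(+1)^0 = -1.
v=∞: -5 < 0 and -38665 < 0  ⇒  (a,b)_∞ = -1.
v=5: a=5^1·(≡4), b=5^7·(≡3) mod 5; (4|5)=+1, (3|5)=-1; (−1)^{1·7·2}·(+1)^7·(-1)^1 = -1.
v=7: a=7^6·(≡2), b=7^-4·(≡3) mod 7; (2|7)=+1, (3|7)=-1; (−1)^{6·-4·3}·(+1)^-4·(-1)^6 = +1.
v=2: v_2(a)=-6, v_2(b)=6; units ≡ 3, 7 (mod 8); ε·ε+αω+βω = 1·1+-6·0+6·1 ≡ 1  ⇒  (a,b)_2 = -1.
|Ram(-5, -38665)| = 6, even; anisotropic at {2, 5, 11, 19, 37, ∞}.

[2, 5, 11, 19, 37, inf]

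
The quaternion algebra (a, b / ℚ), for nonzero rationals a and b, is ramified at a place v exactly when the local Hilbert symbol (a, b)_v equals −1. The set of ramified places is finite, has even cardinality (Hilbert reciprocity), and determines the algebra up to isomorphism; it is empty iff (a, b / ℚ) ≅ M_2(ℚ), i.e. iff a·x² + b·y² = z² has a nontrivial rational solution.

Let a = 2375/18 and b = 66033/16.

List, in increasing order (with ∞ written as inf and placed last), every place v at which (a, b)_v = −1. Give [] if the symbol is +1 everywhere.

[5, 19]

Mod squares: a ≡ 190, b ≡ 7337. Check v ∈ {∞, 2, 3, 5, 11, 19, 23, 29}.
v=23: a=23^0·(≡8), b=23^1·(≡17) mod 23; (8|23)=+1, (17|23)=-1; (−1)^{0·1·11}·(+1)^1·(-1)^0 = +1.
v=∞: 190 > 0 and 7337 > 0  ⇒  (a,b)_∞ = +1.
v=3: a=3^-2·(≡1), b=3^2·(≡2) mod 3; (1|3)=+1, (2|3)=-1; (−1)^{-2·2·1}·(+1)^2·(-1)^-2 = +1.
v=19: a=19^1·(≡8), b=19^0·(≡10) mod 19; (8|19)=-1, (10|19)=-1; (−1)^{1·0·9}·(-1)^0·(-1)^1 = -1.
v=5: a=5^3·(≡3), b=5^0·(≡3) mod 5; (3|5)=-1, (3|5)=-1; (−1)^{3·0·2}·(-1)^0·(-1)^3 = -1.
v=2: v_2(a)=-1, v_2(b)=-4; units ≡ 7, 1 (mod 8); ε·ε+αω+βω = 1·0+-1·0+-4·0 ≡ 0  ⇒  (a,b)_2 = +1.
v=11: a=11^0·(≡3), b=11^1·(≡6) mod 11; (3|11)=+1, (6|11)=-1; (−1)^{0·1·5}·(+1)^1·(-1)^0 = +1.
v=29: a=29^0·(≡24), b=29^1·(≡10) mod 29; (24|29)=+1, (10|29)=-1; (−1)^{0·1·14}·(+1)^1·(-1)^0 = +1.
|Ram(190, 7337)| = 2, even; anisotropic at {5, 19}.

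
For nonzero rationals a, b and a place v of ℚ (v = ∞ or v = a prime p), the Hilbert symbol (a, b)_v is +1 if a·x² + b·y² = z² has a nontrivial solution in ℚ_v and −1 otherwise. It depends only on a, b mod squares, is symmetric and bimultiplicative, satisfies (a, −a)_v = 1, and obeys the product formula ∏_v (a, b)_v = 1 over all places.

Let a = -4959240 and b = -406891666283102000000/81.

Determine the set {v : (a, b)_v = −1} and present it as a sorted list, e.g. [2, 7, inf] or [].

[5, 13, 17, inf]

(a, b) ≡ (-4290, -4862) mod (ℚ^×)²; places V = {2, 3, 5, 7, 11, 13, 17, ∞}.
(a,b)_17: α=2, u≡10; β=5, v≡7 (mod 17); (10|17)=-1, (7|17)=-1; sign (−1)^0·-1^5·-1^2 = -1.
(a,b)_5: α=1, u≡2; β=6, v≡2 (mod 5); (2|5)=-1, (2|5)=-1; sign (−1)^0·-1^6·-1^1 = -1.
(a,b)_∞: sgn(-4290)=−, sgn(-4862)=−, so -1.
(a,b)_3: α=1, u≡1; β=-4, v≡1 (mod 3); (1|3)=+1, (1|3)=+1; sign (−1)^0·+1^-4·+1^1 = +1.
(a,b)_2: α=3, β=7; u≡7, v≡1 (mod 8); ε(u)ε(v)=1·0, αω(v)=3·0, βω(u)=7·0; sum ≡ 0  ⇒  +1.
(a,b)_13: α=1, u≡5; β=3, v≡9 (mod 13); (5|13)=-1, (9|13)=+1; sign (−1)^0·-1^3·+1^1 = -1.
(a,b)_7: α=0, u≡1; β=2, v≡6 (mod 7); (1|7)=+1, (6|7)=-1; sign (−1)^0·+1^2·-1^0 = +1.
(a,b)_11: α=1, u≡6; β=3, v≡9 (mod 11); (6|11)=-1, (9|11)=+1; sign (−1)^1·-1^3·+1^1 = +1.
Ram(-4290, -4862) = {5, 13, 17, ∞}; no ℚ_5-point on the conic.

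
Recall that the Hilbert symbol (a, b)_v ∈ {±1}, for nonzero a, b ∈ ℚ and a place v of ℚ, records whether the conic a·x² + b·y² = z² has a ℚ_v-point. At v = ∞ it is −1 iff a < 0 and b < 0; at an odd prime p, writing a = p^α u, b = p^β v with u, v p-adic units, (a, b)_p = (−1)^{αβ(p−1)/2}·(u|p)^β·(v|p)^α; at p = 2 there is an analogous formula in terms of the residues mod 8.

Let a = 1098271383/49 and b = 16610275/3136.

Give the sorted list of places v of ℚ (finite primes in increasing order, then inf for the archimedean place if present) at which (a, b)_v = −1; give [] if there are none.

Mod squares: a ≡ 87, b ≡ 19. Check v ∈ {∞, 2, 3, 5, 7, 11, 17, 19, 29}.
v=19: a=19^2·(≡9), b=19^1·(≡16) mod 19; (9|19)=+1, (16|19)=+1; (−1)^{2·1·9}·(+1)^1·(+1)^2 = +1.
v=17: a=17^2·(≡9), b=17^2·(≡4) mod 17; (9|17)=+1, (4|17)=+1; (−1)^{2·2·8}·(+1)^2·(+1)^2 = +1.
v=11: a=11^2·(≡10), b=11^2·(≡6) mod 11; (10|11)=-1, (6|11)=-1; (−1)^{2·2·5}·(-1)^2·(-1)^2 = +1.
v=7: a=7^-2·(≡6), b=7^-2·(≡3) mod 7; (6|7)=-1, (3|7)=-1; (−1)^{-2·-2·3}·(-1)^-2·(-1)^-2 = +1.
v=29: a=29^1·(≡12), b=29^0·(≡8) mod 29; (12|29)=-1, (8|29)=-1; (−1)^{1·0·14}·(-1)^0·(-1)^1 = -1.
v=5: a=5^0·(≡2), b=5^2·(≡1) mod 5; (2|5)=-1, (1|5)=+1; (−1)^{0·2·2}·(-1)^2·(+1)^0 = +1.
v=3: a=3^1·(≡2), b=3^0·(≡1) mod 3; (2|3)=-1, (1|3)=+1; (−1)^{1·0·1}·(-1)^0·(+1)^1 = +1.
v=2: v_2(a)=0, v_2(b)=-6; units ≡ 7, 3 (mod 8); ε·ε+αω+βω = 1·1+0·1+-6·0 ≡ 1  ⇒  (a,b)_2 = -1.
v=∞: 87 > 0 and 19 > 0  ⇒  (a,b)_∞ = +1.
|Ram(87, 19)| = 2, even; anisotropic at {2, 29}.

[2, 29]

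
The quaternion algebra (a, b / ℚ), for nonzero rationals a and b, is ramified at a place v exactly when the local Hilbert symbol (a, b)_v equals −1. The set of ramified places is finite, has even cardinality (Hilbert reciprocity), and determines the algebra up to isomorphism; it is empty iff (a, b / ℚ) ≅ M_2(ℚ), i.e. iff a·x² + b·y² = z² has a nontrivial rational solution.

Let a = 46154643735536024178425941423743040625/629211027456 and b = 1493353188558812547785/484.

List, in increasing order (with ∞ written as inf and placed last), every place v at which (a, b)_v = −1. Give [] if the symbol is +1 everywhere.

[19, 23]

Mod squares: a ≡ 753004390, b ≡ 199985. Check v ∈ {∞, 2, 3, 5, 7, 11, 13, 19, 23, 37, 41, 43, 47, 53}.
v=41: a=41^4·(≡3), b=41^2·(≡15) mod 41; (3|41)=-1, (15|41)=-1; (−1)^{4·2·20}·(-1)^2·(-1)^4 = +1.
v=47: a=47^1·(≡20), b=47^1·(≡27) mod 47; (20|47)=-1, (27|47)=+1; (−1)^{1·1·23}·(-1)^1·(+1)^1 = +1.
v=11: a=11^-2·(≡7), b=11^-2·(≡4) mod 11; (7|11)=-1, (4|11)=+1; (−1)^{-2·-2·5}·(-1)^-2·(+1)^-2 = +1.
v=53: a=53^3·(≡33), b=53^2·(≡10) mod 53; (33|53)=-1, (10|53)=+1; (−1)^{3·2·26}·(-1)^2·(+1)^3 = +1.
v=37: a=37^1·(≡11), b=37^1·(≡36) mod 37; (11|37)=+1, (36|37)=+1; (−1)^{1·1·18}·(+1)^1·(+1)^1 = +1.
v=43: a=43^-1·(≡41), b=43^0·(≡36) mod 43; (41|43)=+1, (36|43)=+1; (−1)^{-1·0·21}·(+1)^0·(+1)^-1 = +1.
v=7: a=7^6·(≡3), b=7^2·(≡1) mod 7; (3|7)=-1, (1|7)=+1; (−1)^{6·2·3}·(-1)^2·(+1)^6 = +1.
v=13: a=13^2·(≡2), b=13^2·(≡11) mod 13; (2|13)=-1, (11|13)=-1; (−1)^{2·2·6}·(-1)^2·(-1)^2 = +1.
v=19: a=19^3·(≡13), b=19^2·(≡15) mod 19; (13|19)=-1, (15|19)=-1; (−1)^{3·2·9}·(-1)^2·(-1)^3 = -1.
v=∞: 753004390 > 0 and 199985 > 0  ⇒  (a,b)_∞ = +1.
v=3: a=3^-10·(≡1), b=3^0·(≡2) mod 3; (1|3)=+1, (2|3)=-1; (−1)^{-10·0·1}·(+1)^0·(-1)^-10 = +1.
v=23: a=23^6·(≡10), b=23^3·(≡4) mod 23; (10|23)=-1, (4|23)=+1; (−1)^{6·3·11}·(-1)^3·(+1)^6 = -1.
v=5: a=5^5·(≡3), b=5^1·(≡3) mod 5; (3|5)=-1, (3|5)=-1; (−1)^{5·1·2}·(-1)^1·(-1)^5 = +1.
v=2: v_2(a)=-11, v_2(b)=-2; units ≡ 3, 1 (mod 8); ε·ε+αω+βω = 1·0+-11·0+-2·1 ≡ 0  ⇒  (a,b)_2 = +1.
|Ram(753004390, 199985)| = 2, even; anisotropic at {19, 23}.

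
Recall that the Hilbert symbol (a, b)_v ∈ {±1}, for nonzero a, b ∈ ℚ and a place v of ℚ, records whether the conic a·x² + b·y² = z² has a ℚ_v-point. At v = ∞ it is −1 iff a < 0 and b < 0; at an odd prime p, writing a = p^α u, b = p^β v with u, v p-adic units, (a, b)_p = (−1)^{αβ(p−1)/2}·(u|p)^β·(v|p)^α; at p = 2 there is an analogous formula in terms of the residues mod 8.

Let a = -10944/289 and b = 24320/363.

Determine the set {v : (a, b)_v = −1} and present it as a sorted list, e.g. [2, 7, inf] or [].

Mod squares: a ≡ -19, b ≡ 285. Check v ∈ {∞, 2, 3, 5, 11, 17, 19}.
v=3: a=3^2·(≡2), b=3^-1·(≡2) mod 3; (2|3)=-1, (2|3)=-1; (−1)^{2·-1·1}·(-1)^-1·(-1)^2 = -1.
v=5: a=5^0·(≡4), b=5^1·(≡3) mod 5; (4|5)=+1, (3|5)=-1; (−1)^{0·1·2}·(+1)^1·(-1)^0 = +1.
v=19: a=19^1·(≡8), b=19^1·(≡13) mod 19; (8|19)=-1, (13|19)=-1; (−1)^{1·1·9}·(-1)^1·(-1)^1 = -1.
v=2: v_2(a)=6, v_2(b)=8; units ≡ 5, 5 (mod 8); ε·ε+αω+βω = 0·0+6·1+8·1 ≡ 0  ⇒  (a,b)_2 = +1.
v=∞: -19 < 0 and 285 > 0  ⇒  (a,b)_∞ = +1.
v=17: a=17^-2·(≡4), b=17^0·(≡13) mod 17; (4|17)=+1, (13|17)=+1; (−1)^{-2·0·8}·(+1)^0·(+1)^-2 = +1.
v=11: a=11^0·(≡4), b=11^-2·(≡7) mod 11; (4|11)=+1, (7|11)=-1; (−1)^{0·-2·5}·(+1)^-2·(-1)^0 = +1.
|Ram(-19, 285)| = 2, even; anisotropic at {3, 19}.

[3, 19]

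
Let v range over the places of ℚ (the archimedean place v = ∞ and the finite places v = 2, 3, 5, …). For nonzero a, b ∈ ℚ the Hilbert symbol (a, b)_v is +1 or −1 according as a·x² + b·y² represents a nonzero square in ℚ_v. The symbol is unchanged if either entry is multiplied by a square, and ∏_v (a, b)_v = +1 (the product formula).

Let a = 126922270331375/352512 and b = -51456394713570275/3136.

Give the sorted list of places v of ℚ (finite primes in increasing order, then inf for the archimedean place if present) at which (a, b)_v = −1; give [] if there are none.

Mod squares: a ≡ 1615, b ≡ -70499. Check v ∈ {∞, 2, 3, 5, 7, 11, 13, 17, 19, 23, 29}.
v=7: a=7^0·(≡6), b=7^-2·(≡5) mod 7; (6|7)=-1, (5|7)=-1; (−1)^{0·-2·3}·(-1)^-2·(-1)^0 = +1.
v=17: a=17^-1·(≡6), b=17^3·(≡16) mod 17; (6|17)=-1, (16|17)=+1; (−1)^{-1·3·8}·(-1)^3·(+1)^-1 = -1.
v=13: a=13^0·(≡3), b=13^1·(≡8) mod 13; (3|13)=+1, (8|13)=-1; (−1)^{0·1·6}·(+1)^1·(-1)^0 = +1.
v=29: a=29^0·(≡20), b=29^1·(≡24) mod 29; (20|29)=+1, (24|29)=+1; (−1)^{0·1·14}·(+1)^1·(+1)^0 = +1.
v=3: a=3^-4·(≡1), b=3^0·(≡1) mod 3; (1|3)=+1, (1|3)=+1; (−1)^{-4·0·1}·(+1)^0·(+1)^-4 = +1.
v=∞: 1615 > 0 and -70499 < 0  ⇒  (a,b)_∞ = +1.
v=2: v_2(a)=-8, v_2(b)=-6; units ≡ 7, 5 (mod 8); ε·ε+αω+βω = 1·0+-8·1+-6·0 ≡ 0  ⇒  (a,b)_2 = +1.
v=11: a=11^0·(≡4), b=11^1·(≡5) mod 11; (4|11)=+1, (5|11)=+1; (−1)^{0·1·5}·(+1)^1·(+1)^0 = +1.
v=19: a=19^3·(≡9), b=19^2·(≡13) mod 19; (9|19)=+1, (13|19)=-1; (−1)^{3·2·9}·(+1)^2·(-1)^3 = -1.
v=5: a=5^3·(≡3), b=5^2·(≡4) mod 5; (3|5)=-1, (4|5)=+1; (−1)^{3·2·2}·(-1)^2·(+1)^3 = +1.
v=23: a=23^6·(≡20), b=23^4·(≡22) mod 23; (20|23)=-1, (22|23)=-1; (−1)^{6·4·11}·(-1)^4·(-1)^6 = +1.
Ram(1615, -70499) = {17, 19}; no ℚ_17-point on the conic.

[17, 19]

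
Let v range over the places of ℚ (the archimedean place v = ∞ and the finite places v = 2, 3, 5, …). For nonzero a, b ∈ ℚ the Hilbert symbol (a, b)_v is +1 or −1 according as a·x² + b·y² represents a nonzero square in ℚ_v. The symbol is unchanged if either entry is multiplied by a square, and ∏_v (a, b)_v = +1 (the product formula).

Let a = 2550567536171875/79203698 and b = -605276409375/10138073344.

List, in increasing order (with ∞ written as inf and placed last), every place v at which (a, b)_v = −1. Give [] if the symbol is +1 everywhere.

Mod squares: a ≡ 1970870, b ≡ -889295. Check v ∈ {∞, 2, 3, 5, 7, 11, 19, 23, 29, 31, 37, 41}.
v=∞: 1970870 > 0 and -889295 < 0  ⇒  (a,b)_∞ = +1.
v=2: v_2(a)=-1, v_2(b)=-8; units ≡ 3, 1 (mod 8); ε·ε+αω+βω = 1·0+-1·0+-8·1 ≡ 0  ⇒  (a,b)_2 = +1.
v=37: a=37^2·(≡28), b=37^1·(≡15) mod 37; (28|37)=+1, (15|37)=-1; (−1)^{2·1·18}·(+1)^1·(-1)^2 = +1.
v=19: a=19^1·(≡6), b=19^1·(≡7) mod 19; (6|19)=+1, (7|19)=+1; (−1)^{1·1·9}·(+1)^1·(+1)^1 = -1.
v=7: a=7^-2·(≡6), b=7^-2·(≡6) mod 7; (6|7)=-1, (6|7)=-1; (−1)^{-2·-2·3}·(-1)^-2·(-1)^-2 = +1.
v=29: a=29^-2·(≡23), b=29^-2·(≡18) mod 29; (23|29)=+1, (18|29)=-1; (−1)^{-2·-2·14}·(+1)^-2·(-1)^-2 = +1.
v=23: a=23^1·(≡19), b=23^1·(≡11) mod 23; (19|23)=-1, (11|23)=-1; (−1)^{1·1·11}·(-1)^1·(-1)^1 = -1.
v=41: a=41^1·(≡33), b=41^0·(≡32) mod 41; (33|41)=+1, (32|41)=+1; (−1)^{1·0·20}·(+1)^0·(+1)^1 = +1.
v=11: a=11^3·(≡7), b=11^3·(≡3) mod 11; (7|11)=-1, (3|11)=+1; (−1)^{3·3·5}·(-1)^3·(+1)^3 = +1.
v=31: a=31^-2·(≡18), b=31^-2·(≡16) mod 31; (18|31)=+1, (16|31)=+1; (−1)^{-2·-2·15}·(+1)^-2·(+1)^-2 = +1.
v=3: a=3^0·(≡2), b=3^2·(≡1) mod 3; (2|3)=-1, (1|3)=+1; (−1)^{0·2·1}·(-1)^2·(+1)^0 = +1.
v=5: a=5^7·(≡1), b=5^5·(≡1) mod 5; (1|5)=+1, (1|5)=+1; (−1)^{7·5·2}·(+1)^5·(+1)^7 = +1.
|Ram(1970870, -889295)| = 2, even; anisotropic at {19, 23}.

[19, 23]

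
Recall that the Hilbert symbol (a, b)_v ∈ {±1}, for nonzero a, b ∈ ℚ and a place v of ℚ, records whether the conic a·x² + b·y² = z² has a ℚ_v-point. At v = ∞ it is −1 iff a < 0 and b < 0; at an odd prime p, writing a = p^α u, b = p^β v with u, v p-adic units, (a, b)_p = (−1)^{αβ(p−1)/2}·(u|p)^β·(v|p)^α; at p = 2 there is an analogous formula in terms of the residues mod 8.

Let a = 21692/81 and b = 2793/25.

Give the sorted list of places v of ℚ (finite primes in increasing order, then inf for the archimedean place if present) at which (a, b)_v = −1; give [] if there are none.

[3, 11, 17, 19]

Mod squares: a ≡ 5423, b ≡ 57. Check v ∈ {∞, 2, 3, 5, 7, 11, 17, 19, 29}.
v=11: a=11^1·(≡9), b=11^0·(≡7) mod 11; (9|11)=+1, (7|11)=-1; (−1)^{1·0·5}·(+1)^0·(-1)^1 = -1.
v=∞: 5423 > 0 and 57 > 0  ⇒  (a,b)_∞ = +1.
v=19: a=19^0·(≡14), b=19^1·(≡15) mod 19; (14|19)=-1, (15|19)=-1; (−1)^{0·1·9}·(-1)^1·(-1)^0 = -1.
v=7: a=7^0·(≡5), b=7^2·(≡2) mod 7; (5|7)=-1, (2|7)=+1; (−1)^{0·2·3}·(-1)^2·(+1)^0 = +1.
v=5: a=5^0·(≡2), b=5^-2·(≡3) mod 5; (2|5)=-1, (3|5)=-1; (−1)^{0·-2·2}·(-1)^-2·(-1)^0 = +1.
v=3: a=3^-4·(≡2), b=3^1·(≡1) mod 3; (2|3)=-1, (1|3)=+1; (−1)^{-4·1·1}·(-1)^1·(+1)^-4 = -1.
v=2: v_2(a)=2, v_2(b)=0; units ≡ 7, 1 (mod 8); ε·ε+αω+βω = 1·0+2·0+0·0 ≡ 0  ⇒  (a,b)_2 = +1.
v=17: a=17^1·(≡4), b=17^0·(≡7) mod 17; (4|17)=+1, (7|17)=-1; (−1)^{1·0·8}·(+1)^0·(-1)^1 = -1.
v=29: a=29^1·(≡1), b=29^0·(≡5) mod 29; (1|29)=+1, (5|29)=+1; (−1)^{1·0·14}·(+1)^0·(+1)^1 = +1.
(5423, 57 / ℚ) ramifies at {3, 11, 17, 19}: a division algebra.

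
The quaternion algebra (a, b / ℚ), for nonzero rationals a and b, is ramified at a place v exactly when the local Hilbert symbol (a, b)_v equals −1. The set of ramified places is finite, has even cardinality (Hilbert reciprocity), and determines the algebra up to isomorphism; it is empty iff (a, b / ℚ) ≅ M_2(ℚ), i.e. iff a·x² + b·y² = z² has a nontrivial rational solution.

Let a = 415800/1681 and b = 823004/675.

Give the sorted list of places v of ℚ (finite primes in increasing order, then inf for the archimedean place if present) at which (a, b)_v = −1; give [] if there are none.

[2, 11, 13, 17]

(a, b) ≡ (462, 12597) mod (ℚ^×)²; places V = {2, 3, 5, 7, 11, 13, 17, 19, 41, ∞}.
(a,b)_5: α=2, u≡2; β=-2, v≡2 (mod 5); (2|5)=-1, (2|5)=-1; sign (−1)^0·-1^-2·-1^2 = +1.
(a,b)_17: α=0, u≡10; β=1, v≡11 (mod 17); (10|17)=-1, (11|17)=-1; sign (−1)^0·-1^1·-1^0 = -1.
(a,b)_7: α=1, u≡5; β=2, v≡1 (mod 7); (5|7)=-1, (1|7)=+1; sign (−1)^0·-1^2·+1^1 = +1.
(a,b)_∞: sgn(462)=+, sgn(12597)=+, so +1.
(a,b)_11: α=1, u≡9; β=0, v≡7 (mod 11); (9|11)=+1, (7|11)=-1; sign (−1)^0·+1^0·-1^1 = -1.
(a,b)_41: α=-2, u≡19; β=0, v≡20 (mod 41); (19|41)=-1, (20|41)=+1; sign (−1)^0·-1^0·+1^-2 = +1.
(a,b)_3: α=3, u≡1; β=-3, v≡2 (mod 3); (1|3)=+1, (2|3)=-1; sign (−1)^1·+1^-3·-1^3 = +1.
(a,b)_19: α=0, u≡11; β=1, v≡11 (mod 19); (11|19)=+1, (11|19)=+1; sign (−1)^0·+1^1·+1^0 = +1.
(a,b)_2: α=3, β=2; u≡7, v≡5 (mod 8); ε(u)ε(v)=1·0, αω(v)=3·1, βω(u)=2·0; sum ≡ 1  ⇒  -1.
(a,b)_13: α=0, u≡2; β=1, v≡2 (mod 13); (2|13)=-1, (2|13)=-1; sign (−1)^0·-1^1·-1^0 = -1.
(462, 12597 / ℚ) ramifies at {2, 11, 13, 17}: a division algebra.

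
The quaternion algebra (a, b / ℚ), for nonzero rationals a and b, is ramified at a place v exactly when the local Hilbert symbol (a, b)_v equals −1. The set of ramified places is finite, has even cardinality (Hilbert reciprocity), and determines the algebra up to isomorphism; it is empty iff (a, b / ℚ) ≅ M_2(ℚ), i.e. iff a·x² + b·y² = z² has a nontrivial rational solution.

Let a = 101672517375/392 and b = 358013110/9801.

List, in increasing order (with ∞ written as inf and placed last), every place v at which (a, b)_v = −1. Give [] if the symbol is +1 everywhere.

[29, 31]

(a, b) ≡ (903755710, 149110) mod (ℚ^×)²; places V = {2, 3, 5, 7, 11, 13, 19, 29, 31, 37, ∞}.
(a,b)_7: α=-2, u≡2; β=4, v≡3 (mod 7); (2|7)=+1, (3|7)=-1; sign (−1)^0·+1^4·-1^-2 = +1.
(a,b)_∞: sgn(903755710)=+, sgn(149110)=+, so +1.
(a,b)_5: α=3, u≡2; β=1, v≡2 (mod 5); (2|5)=-1, (2|5)=-1; sign (−1)^0·-1^1·-1^3 = +1.
(a,b)_19: α=1, u≡18; β=0, v≡11 (mod 19); (18|19)=-1, (11|19)=+1; sign (−1)^0·-1^0·+1^1 = +1.
(a,b)_2: α=-3, β=1; u≡7, v≡3 (mod 8); ε(u)ε(v)=1·1, αω(v)=-3·1, βω(u)=1·0; sum ≡ 0  ⇒  +1.
(a,b)_31: α=1, u≡16; β=1, v≡14 (mod 31); (16|31)=+1, (14|31)=+1; sign (−1)^1·+1^1·+1^1 = -1.
(a,b)_37: α=1, u≡9; β=1, v≡34 (mod 37); (9|37)=+1, (34|37)=+1; sign (−1)^0·+1^1·+1^1 = +1.
(a,b)_11: α=1, u≡1; β=-2, v≡1 (mod 11); (1|11)=+1, (1|11)=+1; sign (−1)^0·+1^-2·+1^1 = +1.
(a,b)_3: α=2, u≡1; β=-4, v≡1 (mod 3); (1|3)=+1, (1|3)=+1; sign (−1)^0·+1^-4·+1^2 = +1.
(a,b)_13: α=1, u≡12; β=1, v≡3 (mod 13); (12|13)=+1, (3|13)=+1; sign (−1)^0·+1^1·+1^1 = +1.
(a,b)_29: α=1, u≡17; β=0, v≡10 (mod 29); (17|29)=-1, (10|29)=-1; sign (−1)^0·-1^0·-1^1 = -1.
Ram(903755710, 149110) = {29, 31}; no ℚ_29-point on the conic.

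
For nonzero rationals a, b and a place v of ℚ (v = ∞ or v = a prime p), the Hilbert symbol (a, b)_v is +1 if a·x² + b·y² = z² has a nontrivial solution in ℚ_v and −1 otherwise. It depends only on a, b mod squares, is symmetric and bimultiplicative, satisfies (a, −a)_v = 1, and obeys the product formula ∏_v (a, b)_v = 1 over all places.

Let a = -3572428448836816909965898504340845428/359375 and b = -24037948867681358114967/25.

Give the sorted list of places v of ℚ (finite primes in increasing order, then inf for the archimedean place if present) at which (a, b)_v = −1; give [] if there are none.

(a, b) ≡ (-11339, -28823) mod (ℚ^×)²; places V = {2, 3, 5, 7, 11, 17, 19, 23, 29, 37, 41, ∞}.
(a,b)_29: α=3, u≡27; β=2, v≡2 (mod 29); (27|29)=-1, (2|29)=-1; sign (−1)^0·-1^2·-1^3 = -1.
(a,b)_∞: sgn(-11339)=−, sgn(-28823)=−, so -1.
(a,b)_41: α=2, u≡8; β=1, v≡15 (mod 41); (8|41)=+1, (15|41)=-1; sign (−1)^0·+1^1·-1^2 = +1.
(a,b)_37: α=2, u≡29; β=1, v≡2 (mod 37); (29|37)=-1, (2|37)=-1; sign (−1)^0·-1^1·-1^2 = -1.
(a,b)_7: α=6, u≡2; β=2, v≡5 (mod 7); (2|7)=+1, (5|7)=-1; sign (−1)^0·+1^2·-1^6 = +1.
(a,b)_2: α=2, β=0; u≡5, v≡1 (mod 8); ε(u)ε(v)=0·0, αω(v)=2·0, βω(u)=0·1; sum ≡ 0  ⇒  +1.
(a,b)_3: α=16, u≡1; β=14, v≡1 (mod 3); (1|3)=+1, (1|3)=+1; sign (−1)^0·+1^14·+1^16 = +1.
(a,b)_19: α=2, u≡11; β=1, v≡14 (mod 19); (11|19)=+1, (14|19)=-1; sign (−1)^0·+1^1·-1^2 = +1.
(a,b)_5: α=-6, u≡4; β=-2, v≡3 (mod 5); (4|5)=+1, (3|5)=-1; sign (−1)^0·+1^-2·-1^-6 = +1.
(a,b)_11: α=6, u≡7; β=4, v≡8 (mod 11); (7|11)=-1, (8|11)=-1; sign (−1)^0·-1^4·-1^6 = +1.
(a,b)_23: α=-1, u≡9; β=0, v≡11 (mod 23); (9|23)=+1, (11|23)=-1; sign (−1)^0·+1^0·-1^-1 = -1.
(a,b)_17: α=3, u≡2; β=2, v≡9 (mod 17); (2|17)=+1, (9|17)=+1; sign (−1)^0·+1^2·+1^3 = +1.
Ram(-11339, -28823) = {23, 29, 37, ∞}; no ℚ_23-point on the conic.

[23, 29, 37, inf]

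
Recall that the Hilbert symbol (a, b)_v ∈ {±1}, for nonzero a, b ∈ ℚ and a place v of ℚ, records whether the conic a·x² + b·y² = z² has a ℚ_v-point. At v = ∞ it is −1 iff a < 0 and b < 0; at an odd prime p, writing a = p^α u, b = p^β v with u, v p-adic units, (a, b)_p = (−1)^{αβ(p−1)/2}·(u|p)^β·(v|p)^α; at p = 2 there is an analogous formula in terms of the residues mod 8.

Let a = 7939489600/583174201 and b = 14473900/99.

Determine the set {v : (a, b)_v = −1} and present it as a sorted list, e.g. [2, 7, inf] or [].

(a, b) ≡ (101269, 1592129) mod (ℚ^×)²; places V = {2, 3, 5, 7, 11, 17, 19, 23, 29, 31, 37, 41, ∞}.
(a,b)_31: α=-2, u≡15; β=1, v≡17 (mod 31); (15|31)=-1, (17|31)=-1; sign (−1)^0·-1^1·-1^-2 = -1.
(a,b)_29: α=0, u≡7; β=1, v≡25 (mod 29); (7|29)=+1, (25|29)=+1; sign (−1)^0·+1^1·+1^0 = +1.
(a,b)_23: α=1, u≡22; β=1, v≡16 (mod 23); (22|23)=-1, (16|23)=+1; sign (−1)^1·-1^1·+1^1 = +1.
(a,b)_3: α=0, u≡1; β=-2, v≡2 (mod 3); (1|3)=+1, (2|3)=-1; sign (−1)^0·+1^-2·-1^0 = +1.
(a,b)_11: α=0, u≡4; β=-1, v≡5 (mod 11); (4|11)=+1, (5|11)=+1; sign (−1)^0·+1^-1·+1^0 = +1.
(a,b)_19: α=-2, u≡8; β=0, v≡1 (mod 19); (8|19)=-1, (1|19)=+1; sign (−1)^0·-1^0·+1^-2 = +1.
(a,b)_7: α=3, u≡6; β=1, v≡5 (mod 7); (6|7)=-1, (5|7)=-1; sign (−1)^1·-1^1·-1^3 = -1.
(a,b)_∞: sgn(101269)=+, sgn(1592129)=+, so +1.
(a,b)_37: α=1, u≡27; β=0, v≡17 (mod 37); (27|37)=+1, (17|37)=-1; sign (−1)^0·+1^0·-1^1 = -1.
(a,b)_2: α=6, β=2; u≡5, v≡1 (mod 8); ε(u)ε(v)=0·0, αω(v)=6·0, βω(u)=2·1; sum ≡ 0  ⇒  +1.
(a,b)_41: α=-2, u≡16; β=0, v≡24 (mod 41); (16|41)=+1, (24|41)=-1; sign (−1)^0·+1^0·-1^-2 = +1.
(a,b)_5: α=2, u≡4; β=2, v≡4 (mod 5); (4|5)=+1, (4|5)=+1; sign (−1)^0·+1^2·+1^2 = +1.
(a,b)_17: α=1, u≡7; β=0, v≡12 (mod 17); (7|17)=-1, (12|17)=-1; sign (−1)^0·-1^0·-1^1 = -1.
Ram(101269, 1592129) = {7, 17, 31, 37}; no ℚ_7-point on the conic.

[7, 17, 31, 37]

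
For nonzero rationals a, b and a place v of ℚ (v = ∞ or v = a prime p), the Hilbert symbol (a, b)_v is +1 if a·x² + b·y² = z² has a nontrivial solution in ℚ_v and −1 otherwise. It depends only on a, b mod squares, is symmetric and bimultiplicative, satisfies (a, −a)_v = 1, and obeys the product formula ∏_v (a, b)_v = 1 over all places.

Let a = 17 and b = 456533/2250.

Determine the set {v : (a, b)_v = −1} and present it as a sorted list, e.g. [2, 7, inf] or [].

(a, b) ≡ (17, 770) mod (ℚ^×)²; places V = {2, 3, 5, 7, 11, 17, ∞}.
(a,b)_∞: sgn(17)=+, sgn(770)=+, so +1.
(a,b)_2: α=0, β=-1; u≡1, v≡1 (mod 8); ε(u)ε(v)=0·0, αω(v)=0·0, βω(u)=-1·0; sum ≡ 0  ⇒  +1.
(a,b)_5: α=0, u≡2; β=-3, v≡1 (mod 5); (2|5)=-1, (1|5)=+1; sign (−1)^0·-1^-3·+1^0 = -1.
(a,b)_3: α=0, u≡2; β=-2, v≡2 (mod 3); (2|3)=-1, (2|3)=-1; sign (−1)^0·-1^-2·-1^0 = +1.
(a,b)_11: α=0, u≡6; β=3, v≡4 (mod 11); (6|11)=-1, (4|11)=+1; sign (−1)^0·-1^3·+1^0 = -1.
(a,b)_7: α=0, u≡3; β=3, v≡5 (mod 7); (3|7)=-1, (5|7)=-1; sign (−1)^0·-1^3·-1^0 = -1.
(a,b)_17: α=1, u≡1; β=0, v≡11 (mod 17); (1|17)=+1, (11|17)=-1; sign (−1)^0·+1^0·-1^1 = -1.
(17, 770 / ℚ) ramifies at {5, 7, 11, 17}: a division algebra.

[5, 7, 11, 17]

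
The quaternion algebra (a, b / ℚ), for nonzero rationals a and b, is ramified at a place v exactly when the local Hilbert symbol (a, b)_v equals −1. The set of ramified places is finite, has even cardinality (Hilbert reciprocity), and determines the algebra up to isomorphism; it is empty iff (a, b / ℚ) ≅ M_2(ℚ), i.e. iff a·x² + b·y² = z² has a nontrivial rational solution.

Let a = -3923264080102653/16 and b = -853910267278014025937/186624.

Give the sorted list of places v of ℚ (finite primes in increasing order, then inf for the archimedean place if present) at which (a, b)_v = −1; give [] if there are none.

[2, 13, 43, inf]

Mod squares: a ≡ -1333, b ≡ -4433. Check v ∈ {∞, 2, 3, 11, 13, 19, 31, 43}.
v=43: a=43^3·(≡26), b=43^4·(≡37) mod 43; (26|43)=-1, (37|43)=-1; (−1)^{3·4·21}·(-1)^4·(-1)^3 = -1.
v=31: a=31^3·(≡4), b=31^5·(≡22) mod 31; (4|31)=+1, (22|31)=-1; (−1)^{3·5·15}·(+1)^5·(-1)^3 = +1.
v=2: v_2(a)=-4, v_2(b)=-8; units ≡ 3, 7 (mod 8); ε·ε+αω+βω = 1·1+-4·0+-8·1 ≡ 1  ⇒  (a,b)_2 = -1.
v=∞: -1333 < 0 and -4433 < 0  ⇒  (a,b)_∞ = -1.
v=3: a=3^4·(≡2), b=3^-6·(≡1) mod 3; (2|3)=-1, (1|3)=+1; (−1)^{4·-6·1}·(-1)^-6·(+1)^4 = +1.
v=11: a=11^2·(≡3), b=11^1·(≡3) mod 11; (3|11)=+1, (3|11)=+1; (−1)^{2·1·5}·(+1)^1·(+1)^2 = +1.
v=19: a=19^0·(≡16), b=19^2·(≡10) mod 19; (16|19)=+1, (10|19)=-1; (−1)^{0·2·9}·(+1)^2·(-1)^0 = +1.
v=13: a=13^2·(≡6), b=13^3·(≡9) mod 13; (6|13)=-1, (9|13)=+1; (−1)^{2·3·6}·(-1)^3·(+1)^2 = -1.
(-1333, -4433 / ℚ) ramifies at {2, 13, 43, ∞}: a division algebra.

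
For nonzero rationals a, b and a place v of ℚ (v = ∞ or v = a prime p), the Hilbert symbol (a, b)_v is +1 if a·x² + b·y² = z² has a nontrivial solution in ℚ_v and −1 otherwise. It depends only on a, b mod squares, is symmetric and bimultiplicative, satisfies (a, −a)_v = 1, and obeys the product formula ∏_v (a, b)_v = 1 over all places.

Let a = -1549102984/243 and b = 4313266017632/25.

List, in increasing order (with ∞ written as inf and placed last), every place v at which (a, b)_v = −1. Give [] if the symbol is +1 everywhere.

(a, b) ≡ (-26598, 38) mod (ℚ^×)²; places V = {2, 3, 5, 11, 13, 19, 31, ∞}.
(a,b)_13: α=1, u≡6; β=2, v≡10 (mod 13); (6|13)=-1, (10|13)=+1; sign (−1)^0·-1^2·+1^1 = +1.
(a,b)_2: α=3, β=5; u≡5, v≡3 (mod 8); ε(u)ε(v)=0·1, αω(v)=3·1, βω(u)=5·1; sum ≡ 0  ⇒  +1.
(a,b)_5: α=0, u≡2; β=-2, v≡2 (mod 5); (2|5)=-1, (2|5)=-1; sign (−1)^0·-1^-2·-1^0 = +1.
(a,b)_19: α=2, u≡8; β=3, v≡2 (mod 19); (8|19)=-1, (2|19)=-1; sign (−1)^0·-1^3·-1^2 = -1.
(a,b)_∞: sgn(-26598)=−, sgn(38)=+, so +1.
(a,b)_31: α=1, u≡5; β=2, v≡25 (mod 31); (5|31)=+1, (25|31)=+1; sign (−1)^0·+1^2·+1^1 = +1.
(a,b)_3: α=-5, u≡2; β=0, v≡2 (mod 3); (2|3)=-1, (2|3)=-1; sign (−1)^0·-1^0·-1^-5 = -1.
(a,b)_11: α=3, u≡2; β=2, v≡1 (mod 11); (2|11)=-1, (1|11)=+1; sign (−1)^0·-1^2·+1^3 = +1.
|Ram(-26598, 38)| = 2, even; anisotropic at {3, 19}.

[3, 19]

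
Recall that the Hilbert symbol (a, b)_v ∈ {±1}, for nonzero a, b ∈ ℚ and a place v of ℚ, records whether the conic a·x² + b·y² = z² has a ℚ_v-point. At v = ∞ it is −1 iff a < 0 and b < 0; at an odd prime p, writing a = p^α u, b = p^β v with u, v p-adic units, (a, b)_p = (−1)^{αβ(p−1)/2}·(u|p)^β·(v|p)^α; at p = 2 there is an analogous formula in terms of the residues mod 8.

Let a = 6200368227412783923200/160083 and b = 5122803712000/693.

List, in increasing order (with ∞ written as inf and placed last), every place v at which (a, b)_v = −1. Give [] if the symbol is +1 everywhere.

Mod squares: a ≡ 969, b ≡ 15785. Check v ∈ {∞, 2, 3, 5, 7, 11, 13, 17, 19, 41}.
v=13: a=13^6·(≡11), b=13^2·(≡4) mod 13; (11|13)=-1, (4|13)=+1; (−1)^{6·2·6}·(-1)^2·(+1)^6 = +1.
v=∞: 969 > 0 and 15785 > 0  ⇒  (a,b)_∞ = +1.
v=5: a=5^2·(≡1), b=5^3·(≡2) mod 5; (1|5)=+1, (2|5)=-1; (−1)^{2·3·2}·(+1)^3·(-1)^2 = +1.
v=19: a=19^3·(≡13), b=19^2·(≡13) mod 19; (13|19)=-1, (13|19)=-1; (−1)^{3·2·9}·(-1)^2·(-1)^3 = -1.
v=41: a=41^2·(≡22), b=41^1·(≡8) mod 41; (22|41)=-1, (8|41)=+1; (−1)^{2·1·20}·(-1)^1·(+1)^2 = -1.
v=2: v_2(a)=18, v_2(b)=14; units ≡ 1, 1 (mod 8); ε·ε+αω+βω = 0·0+18·0+14·0 ≡ 0  ⇒  (a,b)_2 = +1.
v=7: a=7^-2·(≡6), b=7^-1·(≡2) mod 7; (6|7)=-1, (2|7)=+1; (−1)^{-2·-1·3}·(-1)^-1·(+1)^-2 = -1.
v=3: a=3^-3·(≡2), b=3^-2·(≡2) mod 3; (2|3)=-1, (2|3)=-1; (−1)^{-3·-2·1}·(-1)^-2·(-1)^-3 = -1.
v=11: a=11^-2·(≡3), b=11^-1·(≡5) mod 11; (3|11)=+1, (5|11)=+1; (−1)^{-2·-1·5}·(+1)^-1·(+1)^-2 = +1.
v=17: a=17^1·(≡11), b=17^0·(≡2) mod 17; (11|17)=-1, (2|17)=+1; (−1)^{1·0·8}·(-1)^0·(+1)^1 = +1.
Ram(969, 15785) = {3, 7, 19, 41}; no ℚ_3-point on the conic.

[3, 7, 19, 41]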